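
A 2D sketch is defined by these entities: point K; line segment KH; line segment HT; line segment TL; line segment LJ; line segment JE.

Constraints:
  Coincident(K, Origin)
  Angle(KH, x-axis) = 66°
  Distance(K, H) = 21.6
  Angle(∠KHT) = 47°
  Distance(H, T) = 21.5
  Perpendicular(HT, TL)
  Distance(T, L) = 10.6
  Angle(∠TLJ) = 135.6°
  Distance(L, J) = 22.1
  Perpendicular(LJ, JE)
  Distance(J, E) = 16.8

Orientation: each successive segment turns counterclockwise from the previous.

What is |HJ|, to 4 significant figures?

27.07

K is at the origin; KH runs at 66.0° with length 21.6, so H = (8.786, 19.73). ∠KHT = 47.0° gives HT at -161.0° from the x-axis; with |HT| = 21.5, T = (-11.54, 12.73). HT ⟂ TL, so TL runs at -71.00°; with |TL| = 10.6, L = (-8.092, 2.710). ∠TLJ = 135.6° gives LJ at -26.60° from the x-axis; with |LJ| = 22.1, J = (11.67, -7.185). Then |HJ| = |J − H| = 27.07.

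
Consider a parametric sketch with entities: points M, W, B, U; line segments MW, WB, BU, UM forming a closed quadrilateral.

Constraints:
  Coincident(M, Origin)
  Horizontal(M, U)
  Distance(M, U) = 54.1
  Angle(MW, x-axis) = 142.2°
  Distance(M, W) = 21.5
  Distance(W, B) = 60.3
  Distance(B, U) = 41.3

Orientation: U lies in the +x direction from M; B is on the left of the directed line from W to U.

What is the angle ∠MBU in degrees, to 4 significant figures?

67.96°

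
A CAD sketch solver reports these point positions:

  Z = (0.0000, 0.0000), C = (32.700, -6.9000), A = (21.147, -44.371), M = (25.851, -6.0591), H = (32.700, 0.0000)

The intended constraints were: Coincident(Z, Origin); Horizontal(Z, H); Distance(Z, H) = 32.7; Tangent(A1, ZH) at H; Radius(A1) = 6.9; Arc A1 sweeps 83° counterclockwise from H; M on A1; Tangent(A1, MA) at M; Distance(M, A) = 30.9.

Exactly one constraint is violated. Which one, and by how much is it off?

Distance(M, A) = 30.9 — off by 7.70.

Z = (0.00, 0.00) ✓; Z.y = 0.00, H.y = 0.00 ✓; |ZH| = 32.70 ✓; ∠(CH, HZ) = 90.00° ✓; |CH| = 6.900 ✓; bearing(C→M) − bearing(C→H) = 83.00° ✓; |CM| = 6.900 ✓; ∠(CM, MA) = 90.00° ✓; |MA| = 38.60 ✗.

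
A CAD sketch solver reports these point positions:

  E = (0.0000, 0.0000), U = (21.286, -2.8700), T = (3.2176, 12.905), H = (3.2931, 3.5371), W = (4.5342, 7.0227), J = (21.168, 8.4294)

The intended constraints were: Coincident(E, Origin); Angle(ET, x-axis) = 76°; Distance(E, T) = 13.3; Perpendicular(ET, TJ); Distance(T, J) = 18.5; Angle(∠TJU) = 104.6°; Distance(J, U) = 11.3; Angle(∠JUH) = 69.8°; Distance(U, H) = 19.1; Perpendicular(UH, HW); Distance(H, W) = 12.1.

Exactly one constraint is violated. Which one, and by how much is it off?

Distance(H, W) = 12.1 — off by 8.40.

E = (0.00, 0.00) ✓; ET at 76.00° ✓; |ET| = 13.30 ✓; ∠(ET, TJ) = 90.00° ✓; |TJ| = 18.50 ✓; ∠TJU = 104.6° ✓; |JU| = 11.30 ✓; ∠JUH = 69.80° ✓; |UH| = 19.10 ✓; ∠(UH, HW) = 90.00° ✓; |HW| = 3.700 ✗.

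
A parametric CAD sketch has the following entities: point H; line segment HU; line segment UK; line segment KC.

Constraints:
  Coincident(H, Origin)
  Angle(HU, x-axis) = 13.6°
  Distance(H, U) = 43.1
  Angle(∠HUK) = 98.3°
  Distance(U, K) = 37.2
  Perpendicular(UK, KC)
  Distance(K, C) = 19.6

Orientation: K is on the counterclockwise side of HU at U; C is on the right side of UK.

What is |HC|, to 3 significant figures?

75.9

∠HUK = 98.3°, so UK runs at 13.6° + (180° − 98.3°) = 95.3° from the x-axis; with |UK| = 37.2, K = U + 37.2·(cos 95.3°, sin 95.3°) = (38.5, 47.2). UK ⟂ KC; with |KC| = 19.6 on the right of UK, C = K + 19.6·(0.996, 0.0924) = (58.0, 49.0). Then |HC| = |C − H| = 75.9.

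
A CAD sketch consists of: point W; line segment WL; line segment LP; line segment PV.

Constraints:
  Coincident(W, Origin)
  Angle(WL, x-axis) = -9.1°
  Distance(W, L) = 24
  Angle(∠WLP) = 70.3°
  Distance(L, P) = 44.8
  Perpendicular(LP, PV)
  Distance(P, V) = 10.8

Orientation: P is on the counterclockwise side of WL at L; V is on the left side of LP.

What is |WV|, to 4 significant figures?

38.56

∠WLP = 70.3°, so LP runs at -9.1° + (180° − 70.3°) = 100.6° from the x-axis; with |LP| = 44.8, P = L + 44.8·(cos 100.6°, sin 100.6°) = (15.46, 40.24). LP is perpendicular to PV; with |PV| = 10.8 on the left of LP, V = P + 10.8·(-0.9829, -0.1840) = (4.841, 38.25). Then |WV| = |V − W| = 38.56.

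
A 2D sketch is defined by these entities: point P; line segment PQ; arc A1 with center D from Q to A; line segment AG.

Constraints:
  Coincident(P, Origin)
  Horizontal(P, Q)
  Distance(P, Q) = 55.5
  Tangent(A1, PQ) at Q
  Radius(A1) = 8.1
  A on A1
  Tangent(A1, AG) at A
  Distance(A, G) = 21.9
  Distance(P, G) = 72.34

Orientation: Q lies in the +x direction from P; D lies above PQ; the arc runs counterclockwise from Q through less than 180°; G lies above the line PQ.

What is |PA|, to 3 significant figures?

63.9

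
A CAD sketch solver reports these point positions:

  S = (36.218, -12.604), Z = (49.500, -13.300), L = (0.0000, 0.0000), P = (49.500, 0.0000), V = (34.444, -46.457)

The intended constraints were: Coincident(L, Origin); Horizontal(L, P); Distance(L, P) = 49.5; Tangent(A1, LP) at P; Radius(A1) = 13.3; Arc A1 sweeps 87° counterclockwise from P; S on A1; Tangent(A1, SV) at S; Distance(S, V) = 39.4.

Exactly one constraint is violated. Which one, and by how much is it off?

Distance(S, V) = 39.4 — off by 5.50.

L = (0.00, 0.00) ✓; L.y = 0.00, P.y = 0.00 ✓; |LP| = 49.50 ✓; ∠(ZP, PL) = 90.00° ✓; |ZP| = 13.30 ✓; bearing(Z→S) − bearing(Z→P) = 87.00° ✓; |ZS| = 13.30 ✓; ∠(ZS, SV) = 90.00° ✓; |SV| = 33.90 ✗.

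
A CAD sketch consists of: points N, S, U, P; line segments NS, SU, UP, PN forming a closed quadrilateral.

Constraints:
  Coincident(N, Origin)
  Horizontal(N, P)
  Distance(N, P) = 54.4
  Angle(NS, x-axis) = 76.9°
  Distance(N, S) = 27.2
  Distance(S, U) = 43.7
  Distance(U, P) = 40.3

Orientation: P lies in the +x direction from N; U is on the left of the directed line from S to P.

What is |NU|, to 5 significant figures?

62.175

Checks: |SU| = 43.70 ✓; |UP| = 40.30 ✓.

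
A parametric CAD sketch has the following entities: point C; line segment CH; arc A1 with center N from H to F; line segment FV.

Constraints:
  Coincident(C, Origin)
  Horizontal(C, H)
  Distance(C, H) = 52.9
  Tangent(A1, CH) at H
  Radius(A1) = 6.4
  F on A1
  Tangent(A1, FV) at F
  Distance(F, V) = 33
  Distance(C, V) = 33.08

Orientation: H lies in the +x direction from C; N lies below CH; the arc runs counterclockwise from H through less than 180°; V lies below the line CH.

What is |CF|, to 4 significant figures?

48.75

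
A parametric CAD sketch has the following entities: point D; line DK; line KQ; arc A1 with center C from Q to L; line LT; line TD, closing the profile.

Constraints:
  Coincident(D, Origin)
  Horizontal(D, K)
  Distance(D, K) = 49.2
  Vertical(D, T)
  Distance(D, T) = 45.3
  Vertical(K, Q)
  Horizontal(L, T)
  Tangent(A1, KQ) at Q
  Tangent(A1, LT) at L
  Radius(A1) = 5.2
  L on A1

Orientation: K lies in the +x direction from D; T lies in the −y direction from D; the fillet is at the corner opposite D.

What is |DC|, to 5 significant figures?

59.532

D is at the origin; DK is horizontal with |DK| = 49.2 and K on the +x side, so K = (49.200, 0.0000). DT is vertical with |DT| = 45.3 and T on the −y side, so T = (0.0000, -45.300). The virtual corner opposite D is at (49.200, -45.300). Tangency of A1 to KQ means the radius CQ is perpendicular to KQ and the tangent condition forces CL to be normal to LT, with radius 5.2, so the center C sits 5.2 in from both sides at C = (44.000, -40.100). Then |DC| = |C − D| = 59.532.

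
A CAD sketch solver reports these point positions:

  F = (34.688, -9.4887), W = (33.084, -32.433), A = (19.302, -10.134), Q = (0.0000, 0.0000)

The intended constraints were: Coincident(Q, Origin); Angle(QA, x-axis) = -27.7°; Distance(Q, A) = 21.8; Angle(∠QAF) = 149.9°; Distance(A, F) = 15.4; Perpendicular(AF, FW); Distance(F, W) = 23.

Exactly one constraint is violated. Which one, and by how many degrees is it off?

Perpendicular(AF, FW) — off by 6.40°.

Q = (0.00, 0.00) ✓; QA at -27.70° ✓; |QA| = 21.80 ✓; ∠QAF = 149.9° ✓; |AF| = 15.40 ✓; ∠(AF, FW) = 96.40° ✗; |FW| = 23.00 ✓.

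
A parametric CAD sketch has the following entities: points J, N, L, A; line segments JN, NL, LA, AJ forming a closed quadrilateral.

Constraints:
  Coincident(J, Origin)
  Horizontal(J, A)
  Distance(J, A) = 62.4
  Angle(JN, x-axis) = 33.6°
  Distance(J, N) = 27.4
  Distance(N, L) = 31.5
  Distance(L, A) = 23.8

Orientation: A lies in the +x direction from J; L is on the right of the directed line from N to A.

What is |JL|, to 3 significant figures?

42.4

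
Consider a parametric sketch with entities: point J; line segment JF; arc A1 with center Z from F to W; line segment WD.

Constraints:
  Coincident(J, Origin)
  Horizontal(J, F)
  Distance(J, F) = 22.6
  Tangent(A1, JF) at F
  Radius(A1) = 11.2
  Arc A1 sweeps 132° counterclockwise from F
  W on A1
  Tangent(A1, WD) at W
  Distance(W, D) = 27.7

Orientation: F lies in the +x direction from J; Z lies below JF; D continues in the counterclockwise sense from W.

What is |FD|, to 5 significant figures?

40.585

J is at the origin; JF is horizontal with |JF| = 22.6 and F on the +x side, so F = (22.600, 0.0000). A1 meets JF tangentially, so ZF is at right angles to JF, so Z = F + (0, -11.2) = (22.600, -11.200). On A1, F sits at bearing 90° from Z; a 132° counterclockwise sweep puts W at bearing 222°, so W = Z + 11.2·(cos 222°, sin 222°) = (14.277, -18.694). A1 meets WD tangentially, so ZW is at right angles to WD, so WD runs along (−sin 222°, cos 222°); with |WD| = 27.7, D = (32.812, -39.279). Then |FD| = |D − F| = 40.585.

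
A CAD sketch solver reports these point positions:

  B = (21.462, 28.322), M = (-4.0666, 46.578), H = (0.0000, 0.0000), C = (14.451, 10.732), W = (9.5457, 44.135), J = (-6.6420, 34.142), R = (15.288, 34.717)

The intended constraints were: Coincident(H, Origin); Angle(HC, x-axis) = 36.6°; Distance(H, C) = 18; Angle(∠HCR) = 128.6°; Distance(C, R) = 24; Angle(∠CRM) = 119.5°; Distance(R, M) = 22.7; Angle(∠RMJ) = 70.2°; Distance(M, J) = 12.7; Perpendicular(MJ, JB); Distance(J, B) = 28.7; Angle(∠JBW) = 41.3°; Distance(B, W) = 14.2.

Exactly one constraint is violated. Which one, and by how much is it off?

Distance(B, W) = 14.2 — off by 5.60.

H = (0.00, 0.00) ✓; HC at 36.60° ✓; |HC| = 18.00 ✓; ∠HCR = 128.6° ✓; |CR| = 24.00 ✓; ∠CRM = 119.5° ✓; |RM| = 22.70 ✓; ∠RMJ = 70.20° ✓; |MJ| = 12.70 ✓; ∠(MJ, JB) = 90.00° ✓; |JB| = 28.70 ✓; ∠JBW = 41.30° ✓; |BW| = 19.80 ✗.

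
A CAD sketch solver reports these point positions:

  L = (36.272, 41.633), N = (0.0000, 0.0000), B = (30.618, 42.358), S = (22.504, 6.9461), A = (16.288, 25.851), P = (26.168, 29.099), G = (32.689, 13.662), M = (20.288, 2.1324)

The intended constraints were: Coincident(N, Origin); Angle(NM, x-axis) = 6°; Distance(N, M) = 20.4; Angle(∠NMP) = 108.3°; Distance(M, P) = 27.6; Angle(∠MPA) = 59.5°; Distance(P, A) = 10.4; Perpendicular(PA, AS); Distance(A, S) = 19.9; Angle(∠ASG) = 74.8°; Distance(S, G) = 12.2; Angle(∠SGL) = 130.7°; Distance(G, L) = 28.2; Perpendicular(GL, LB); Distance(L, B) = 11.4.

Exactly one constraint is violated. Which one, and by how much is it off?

Distance(L, B) = 11.4 — off by 5.70.

N = (0.00, 0.00) ✓; NM at 6.000° ✓; |NM| = 20.40 ✓; ∠NMP = 108.3° ✓; |MP| = 27.60 ✓; ∠MPA = 59.50° ✓; |PA| = 10.40 ✓; ∠(PA, AS) = 90.00° ✓; |AS| = 19.90 ✓; ∠ASG = 74.80° ✓; |SG| = 12.20 ✓; ∠SGL = 130.7° ✓; |GL| = 28.20 ✓; ∠(GL, LB) = 89.99° ✓; |LB| = 5.700 ✗.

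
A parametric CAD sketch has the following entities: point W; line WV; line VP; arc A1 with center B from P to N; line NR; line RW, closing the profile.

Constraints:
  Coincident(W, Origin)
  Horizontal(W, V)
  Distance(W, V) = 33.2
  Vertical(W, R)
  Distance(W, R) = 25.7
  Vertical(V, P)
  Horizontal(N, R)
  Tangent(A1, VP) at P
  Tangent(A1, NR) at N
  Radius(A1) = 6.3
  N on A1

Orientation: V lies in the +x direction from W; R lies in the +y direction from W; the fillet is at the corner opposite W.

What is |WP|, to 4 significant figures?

38.45

W is at the origin; WV is horizontal with |WV| = 33.2 and V on the +x side, so V = (33.20, 0.000). WR is vertical with |WR| = 25.7 and R on the +y side, so R = (0.000, 25.70). The virtual corner opposite W is at (33.20, 25.70). Since A1 is tangent to VP there, BP ⟂ VP and A1 meets NR tangentially, so BN is at right angles to NR, with radius 6.3, so the center B sits 6.3 in from both sides at B = (26.90, 19.40). That places the tangent points at P = (33.20, 19.40) on VP and N = (26.90, 25.70) on NR. Then |WP| = |P − W| = 38.45.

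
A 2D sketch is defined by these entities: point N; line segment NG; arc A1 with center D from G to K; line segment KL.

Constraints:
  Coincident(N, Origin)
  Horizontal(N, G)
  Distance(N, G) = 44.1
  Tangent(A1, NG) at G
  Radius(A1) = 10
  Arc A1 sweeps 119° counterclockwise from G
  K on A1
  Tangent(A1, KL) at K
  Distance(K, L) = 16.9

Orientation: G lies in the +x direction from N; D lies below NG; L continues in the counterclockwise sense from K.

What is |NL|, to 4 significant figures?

52.67

N is at the origin; NG is horizontal with |NG| = 44.1 and G on the +x side, so G = (44.10, 0.000). Tangency of A1 to NG means the radius DG is perpendicular to NG, so D = G + (0, -10) = (44.10, -10.00). On A1, G sits at bearing 90° from D; a 119° counterclockwise sweep puts K at bearing 209°, so K = D + 10.0·(cos 209°, sin 209°) = (35.35, -14.85). Since A1 is tangent to KL there, DK ⟂ KL, so KL runs along (−sin 209°, cos 209°); with |KL| = 16.9, L = (43.55, -29.63). Then |NL| = |L − N| = 52.67.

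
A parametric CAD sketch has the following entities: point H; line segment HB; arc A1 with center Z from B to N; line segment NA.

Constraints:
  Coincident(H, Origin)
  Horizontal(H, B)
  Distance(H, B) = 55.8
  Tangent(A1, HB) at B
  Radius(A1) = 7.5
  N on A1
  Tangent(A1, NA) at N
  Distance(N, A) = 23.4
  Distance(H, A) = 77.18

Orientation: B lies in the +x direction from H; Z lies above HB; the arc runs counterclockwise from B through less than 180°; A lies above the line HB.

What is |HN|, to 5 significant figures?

62.639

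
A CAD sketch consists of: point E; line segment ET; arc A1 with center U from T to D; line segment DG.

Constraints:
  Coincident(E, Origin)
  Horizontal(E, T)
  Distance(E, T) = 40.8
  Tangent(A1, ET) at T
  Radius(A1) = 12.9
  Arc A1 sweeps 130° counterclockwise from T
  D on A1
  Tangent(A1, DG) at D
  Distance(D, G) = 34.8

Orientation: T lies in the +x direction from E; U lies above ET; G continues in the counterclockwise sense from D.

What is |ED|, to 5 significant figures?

54.934

E is at the origin; ET is horizontal with |ET| = 40.8 and T on the +x side, so T = (40.800, 0.0000). The tangent condition forces UT to be normal to ET, so U = T + (0, 12.9) = (40.800, 12.900). On A1, T sits at bearing -90° from U; a 130° counterclockwise sweep puts D at bearing 40°, so D = U + 12.9·(cos 40°, sin 40°) = (50.682, 21.192). Then |ED| = |D − E| = 54.934.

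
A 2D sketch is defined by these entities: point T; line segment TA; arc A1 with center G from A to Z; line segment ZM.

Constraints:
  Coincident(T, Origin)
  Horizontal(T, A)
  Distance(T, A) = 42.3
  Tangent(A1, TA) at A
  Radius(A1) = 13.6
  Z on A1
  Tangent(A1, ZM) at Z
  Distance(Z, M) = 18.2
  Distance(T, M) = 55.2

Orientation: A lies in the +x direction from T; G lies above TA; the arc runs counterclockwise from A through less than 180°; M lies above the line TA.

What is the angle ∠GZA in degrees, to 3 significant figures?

25.7°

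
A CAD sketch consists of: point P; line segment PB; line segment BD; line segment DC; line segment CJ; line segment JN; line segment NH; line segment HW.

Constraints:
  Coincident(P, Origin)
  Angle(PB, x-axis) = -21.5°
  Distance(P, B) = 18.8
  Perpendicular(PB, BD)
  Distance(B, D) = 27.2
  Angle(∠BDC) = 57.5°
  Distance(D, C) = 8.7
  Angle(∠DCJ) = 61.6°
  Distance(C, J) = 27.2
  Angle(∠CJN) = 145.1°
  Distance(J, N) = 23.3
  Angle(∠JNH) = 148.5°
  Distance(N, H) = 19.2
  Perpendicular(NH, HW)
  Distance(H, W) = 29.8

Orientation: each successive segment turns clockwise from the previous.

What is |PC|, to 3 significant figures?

25.3

PB is perpendicular to BD, so BD runs at -112°; with |BD| = 27.2, D = (7.52, -32.2). ∠BDC = 57.5° gives DC at 126° from the x-axis; with |DC| = 8.7, C = (2.41, -25.2). Then |PC| = |C − P| = 25.3.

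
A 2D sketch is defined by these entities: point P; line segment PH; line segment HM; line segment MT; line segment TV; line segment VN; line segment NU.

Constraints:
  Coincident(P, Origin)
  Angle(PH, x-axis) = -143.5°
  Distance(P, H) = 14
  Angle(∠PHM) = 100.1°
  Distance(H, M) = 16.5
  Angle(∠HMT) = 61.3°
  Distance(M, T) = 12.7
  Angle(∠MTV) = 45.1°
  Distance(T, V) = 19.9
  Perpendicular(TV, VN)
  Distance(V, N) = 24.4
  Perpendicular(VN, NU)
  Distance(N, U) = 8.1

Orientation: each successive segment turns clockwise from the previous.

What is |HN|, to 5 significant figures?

31.857

P is at the origin; PH runs at -143.5° with length 14.0, so H = (-11.254, -8.3275). ∠PHM = 100.1° gives HM at 136.60° from the x-axis; with |HM| = 16.5, M = (-23.242, 3.0094). ∠HMT = 61.3° gives MT at 17.900° from the x-axis; with |MT| = 12.7, T = (-11.157, 6.9129). ∠MTV = 45.1° gives TV at -117.00° from the x-axis; with |TV| = 19.9, V = (-20.192, -10.818). TV is perpendicular to VN, so VN runs at 153.00°; with |VN| = 24.4, N = (-41.932, 0.25919). Then |HN| = |N − H| = 31.857.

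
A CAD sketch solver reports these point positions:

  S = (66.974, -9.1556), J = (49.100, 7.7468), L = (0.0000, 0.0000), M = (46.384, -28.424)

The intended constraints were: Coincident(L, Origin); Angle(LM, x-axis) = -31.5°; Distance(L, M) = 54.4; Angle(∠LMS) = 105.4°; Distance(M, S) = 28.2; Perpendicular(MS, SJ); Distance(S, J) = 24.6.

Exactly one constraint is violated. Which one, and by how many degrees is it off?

Perpendicular(MS, SJ) — off by 3.50°.

L = (0.00, 0.00) ✓; LM at -31.50° ✓; |LM| = 54.40 ✓; ∠LMS = 105.4° ✓; |MS| = 28.20 ✓; ∠(MS, SJ) = 93.50° ✗; |SJ| = 24.60 ✓.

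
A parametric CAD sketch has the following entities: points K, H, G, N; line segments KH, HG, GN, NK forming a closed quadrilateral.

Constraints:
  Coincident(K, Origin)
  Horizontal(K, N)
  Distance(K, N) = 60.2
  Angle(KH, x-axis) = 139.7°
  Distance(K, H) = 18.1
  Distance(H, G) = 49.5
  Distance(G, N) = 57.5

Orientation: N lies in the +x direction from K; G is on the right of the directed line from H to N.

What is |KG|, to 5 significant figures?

32.886

Checks: |HG| = 49.50 ✓; |GN| = 57.50 ✓.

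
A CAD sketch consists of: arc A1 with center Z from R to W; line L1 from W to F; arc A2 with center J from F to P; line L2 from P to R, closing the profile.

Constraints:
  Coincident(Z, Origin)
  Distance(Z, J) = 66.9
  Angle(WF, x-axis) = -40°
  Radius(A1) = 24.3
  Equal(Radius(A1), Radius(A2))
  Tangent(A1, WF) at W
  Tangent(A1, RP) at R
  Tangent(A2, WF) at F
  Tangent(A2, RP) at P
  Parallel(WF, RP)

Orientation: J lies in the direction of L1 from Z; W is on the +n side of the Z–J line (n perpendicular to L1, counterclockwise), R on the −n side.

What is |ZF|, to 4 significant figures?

71.18

The slot axis is L1's direction at -40.0°, so u = (cos -40.0°, sin -40.0°) = (0.7660, -0.6428) and n = (−sin -40.0°, cos -40.0°) = (0.6428, 0.7660). Z is at the origin and J lies 66.9 along u from Z, so J = 66.9·u = (51.25, -43.00). Tangency of A1 to both parallel lines with radius 24.3 puts W and R at Z ± 24.3·n: W = (15.62, 18.61), R = (-15.62, -18.61). Equal radii place F and P the same way about J: F = J + 24.3·n = (66.87, -24.39), P = J − 24.3·n = (35.63, -61.62). Then |ZF| = |F − Z| = 71.18.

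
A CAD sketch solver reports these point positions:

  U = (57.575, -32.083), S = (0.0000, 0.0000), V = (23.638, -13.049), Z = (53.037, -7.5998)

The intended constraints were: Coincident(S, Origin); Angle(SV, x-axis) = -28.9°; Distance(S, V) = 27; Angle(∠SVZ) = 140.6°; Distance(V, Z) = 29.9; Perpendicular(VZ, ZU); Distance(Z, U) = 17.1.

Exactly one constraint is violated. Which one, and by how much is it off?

Distance(Z, U) = 17.1 — off by 7.80.

S = (0.00, 0.00) ✓; SV at -28.90° ✓; |SV| = 27.00 ✓; ∠SVZ = 140.6° ✓; |VZ| = 29.90 ✓; ∠(VZ, ZU) = 90.00° ✓; |ZU| = 24.90 ✗.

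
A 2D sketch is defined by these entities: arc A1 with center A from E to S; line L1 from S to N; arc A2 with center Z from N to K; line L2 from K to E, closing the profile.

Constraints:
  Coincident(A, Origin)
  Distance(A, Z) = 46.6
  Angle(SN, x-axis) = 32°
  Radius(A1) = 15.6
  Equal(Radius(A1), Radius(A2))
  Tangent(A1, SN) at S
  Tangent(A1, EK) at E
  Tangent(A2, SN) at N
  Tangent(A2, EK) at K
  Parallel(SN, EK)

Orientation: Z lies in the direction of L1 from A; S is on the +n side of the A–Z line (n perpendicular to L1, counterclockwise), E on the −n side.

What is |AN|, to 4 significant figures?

49.14

Tangency of A1 to both parallel lines with radius 15.6 puts S and E at A ± 15.6·n: S = (-8.267, 13.23), E = (8.267, -13.23). Equal radii place N and K the same way about Z: N = Z + 15.6·n = (31.25, 37.92), K = Z − 15.6·n = (47.79, 11.46). Then |AN| = |N − A| = 49.14.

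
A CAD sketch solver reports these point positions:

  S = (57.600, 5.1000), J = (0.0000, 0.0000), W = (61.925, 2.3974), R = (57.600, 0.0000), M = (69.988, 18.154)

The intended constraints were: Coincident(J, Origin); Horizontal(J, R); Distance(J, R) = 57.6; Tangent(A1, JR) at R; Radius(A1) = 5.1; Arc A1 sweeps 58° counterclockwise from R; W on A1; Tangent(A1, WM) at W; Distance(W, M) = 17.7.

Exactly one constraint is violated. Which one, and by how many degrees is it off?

Tangent(A1, WM) at W — off by 4.90°.

J = (0.00, 0.00) ✓; J.y = 0.00, R.y = 0.00 ✓; |JR| = 57.60 ✓; ∠(SR, RJ) = 90.00° ✓; |SR| = 5.100 ✓; bearing(S→W) − bearing(S→R) = 58.00° ✓; |SW| = 5.100 ✓; ∠(SW, WM) = 85.10° ✗; |WM| = 17.70 ✓.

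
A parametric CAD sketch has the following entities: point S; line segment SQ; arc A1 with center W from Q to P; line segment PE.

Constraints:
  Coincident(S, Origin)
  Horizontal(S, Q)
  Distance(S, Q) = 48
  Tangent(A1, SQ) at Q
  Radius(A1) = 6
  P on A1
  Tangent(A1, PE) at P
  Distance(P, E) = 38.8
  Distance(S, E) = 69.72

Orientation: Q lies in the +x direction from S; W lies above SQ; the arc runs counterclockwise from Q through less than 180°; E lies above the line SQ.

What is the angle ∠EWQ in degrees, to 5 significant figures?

172.18°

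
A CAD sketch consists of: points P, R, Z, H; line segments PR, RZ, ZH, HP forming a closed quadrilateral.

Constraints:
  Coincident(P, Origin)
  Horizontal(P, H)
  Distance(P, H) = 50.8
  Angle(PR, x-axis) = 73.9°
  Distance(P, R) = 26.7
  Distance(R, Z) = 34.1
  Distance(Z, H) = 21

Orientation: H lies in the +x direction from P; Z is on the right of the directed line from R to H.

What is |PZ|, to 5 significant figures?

29.800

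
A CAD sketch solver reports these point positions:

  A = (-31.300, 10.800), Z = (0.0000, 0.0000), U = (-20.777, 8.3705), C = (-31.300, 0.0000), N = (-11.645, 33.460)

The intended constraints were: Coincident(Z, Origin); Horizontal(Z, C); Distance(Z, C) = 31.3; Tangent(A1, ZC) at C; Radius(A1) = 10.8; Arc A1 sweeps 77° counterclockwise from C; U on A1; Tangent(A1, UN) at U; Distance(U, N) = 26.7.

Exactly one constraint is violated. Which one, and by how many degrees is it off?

Tangent(A1, UN) at U — off by 7.00°.

Z = (0.00, 0.00) ✓; Z.y = 0.00, C.y = 0.00 ✓; |ZC| = 31.30 ✓; ∠(AC, CZ) = 90.00° ✓; |AC| = 10.80 ✓; bearing(A→U) − bearing(A→C) = 77.00° ✓; |AU| = 10.80 ✓; ∠(AU, UN) = 97.00° ✗; |UN| = 26.70 ✓.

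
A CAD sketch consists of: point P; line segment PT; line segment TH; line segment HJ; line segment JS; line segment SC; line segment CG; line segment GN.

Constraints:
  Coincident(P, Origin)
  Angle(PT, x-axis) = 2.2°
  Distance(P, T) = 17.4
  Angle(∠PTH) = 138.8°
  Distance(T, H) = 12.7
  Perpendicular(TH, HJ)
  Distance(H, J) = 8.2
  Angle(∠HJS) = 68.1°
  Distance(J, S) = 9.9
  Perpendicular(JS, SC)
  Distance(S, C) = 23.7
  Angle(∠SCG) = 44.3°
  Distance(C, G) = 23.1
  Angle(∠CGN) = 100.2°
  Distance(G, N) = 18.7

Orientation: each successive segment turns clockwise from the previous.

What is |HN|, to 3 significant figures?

15.7

P is at the origin; PT runs at 2.2° with length 17.4, so T = (17.4, 0.668). ∠PTH = 138.8° gives TH at -39.0° from the x-axis; with |TH| = 12.7, H = (27.3, -7.32). TH is perpendicular to HJ, so HJ runs at -129°; with |HJ| = 8.2, J = (22.1, -13.7). ∠HJS = 68.1° gives JS at 119° from the x-axis; with |JS| = 9.9, S = (17.3, -5.05). JS ⟂ SC, so SC runs at 29.1°; with |SC| = 23.7, C = (38.0, 6.48). ∠SCG = 44.3° gives CG at -107° from the x-axis; with |CG| = 23.1, G = (31.4, -15.7). ∠CGN = 100.2° gives GN at 174° from the x-axis; with |GN| = 18.7, N = (12.8, -13.6). Then |HN| = |N − H| = 15.7.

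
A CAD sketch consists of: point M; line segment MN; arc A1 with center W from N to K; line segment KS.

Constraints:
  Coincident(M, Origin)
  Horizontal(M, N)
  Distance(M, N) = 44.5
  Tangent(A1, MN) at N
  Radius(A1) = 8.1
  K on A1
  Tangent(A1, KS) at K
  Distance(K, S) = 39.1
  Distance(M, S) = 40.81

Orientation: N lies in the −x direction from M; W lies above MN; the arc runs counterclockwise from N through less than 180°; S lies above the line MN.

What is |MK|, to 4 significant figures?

37.81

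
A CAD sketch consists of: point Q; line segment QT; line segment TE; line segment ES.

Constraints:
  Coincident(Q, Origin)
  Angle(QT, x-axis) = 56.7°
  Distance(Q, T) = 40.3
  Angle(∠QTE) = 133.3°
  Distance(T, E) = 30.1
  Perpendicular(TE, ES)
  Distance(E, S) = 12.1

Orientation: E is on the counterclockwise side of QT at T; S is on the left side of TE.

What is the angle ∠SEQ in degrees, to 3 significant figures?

63.1°

∠QTE = 133.3°, so TE runs at 56.7° + (180° − 133.3°) = 103° from the x-axis; with |TE| = 30.1, E = T + 30.1·(cos 103°, sin 103°) = (15.2, 63.0). The perpendicularity gives ES at right angles to TE; with |ES| = 12.1 on the left of TE, S = E + 12.1·(-0.973, -0.232) = (3.38, 60.2). Then cos ∠SEQ = ES·EQ / (|ES||EQ|), giving 63.1°.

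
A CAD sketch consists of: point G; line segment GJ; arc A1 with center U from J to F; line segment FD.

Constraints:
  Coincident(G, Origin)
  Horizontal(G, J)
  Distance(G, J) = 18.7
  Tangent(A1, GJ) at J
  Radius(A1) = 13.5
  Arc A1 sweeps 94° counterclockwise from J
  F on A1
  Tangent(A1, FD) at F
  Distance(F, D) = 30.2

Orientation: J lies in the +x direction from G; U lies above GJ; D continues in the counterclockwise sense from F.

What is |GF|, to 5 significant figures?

35.260

G is at the origin; GJ is horizontal with |GJ| = 18.7 and J on the +x side, so J = (18.700, 0.0000). A1 meets GJ tangentially, so UJ is at right angles to GJ, so U = J + (0, 13.5) = (18.700, 13.500). On A1, J sits at bearing -90° from U; a 94° counterclockwise sweep puts F at bearing 4°, so F = U + 13.5·(cos 4°, sin 4°) = (32.167, 14.442). Then |GF| = |F − G| = 35.260.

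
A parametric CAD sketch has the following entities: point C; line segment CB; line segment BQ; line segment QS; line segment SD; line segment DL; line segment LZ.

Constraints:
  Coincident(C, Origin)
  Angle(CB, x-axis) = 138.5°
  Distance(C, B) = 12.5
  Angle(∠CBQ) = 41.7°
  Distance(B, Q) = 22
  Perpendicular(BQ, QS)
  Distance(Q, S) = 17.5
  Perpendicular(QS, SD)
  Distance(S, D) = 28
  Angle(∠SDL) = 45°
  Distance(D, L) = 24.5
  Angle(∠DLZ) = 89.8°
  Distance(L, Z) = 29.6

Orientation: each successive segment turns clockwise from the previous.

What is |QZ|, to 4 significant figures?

23.50

C is at the origin; CB runs at 138.5° with length 12.5, so B = (-9.362, 8.283). ∠CBQ = 41.7° gives BQ at 0.2000° from the x-axis; with |BQ| = 22.0, Q = (12.64, 8.360). The perpendicularity gives QS at right angles to BQ, so QS runs at -89.80°; with |QS| = 17.5, S = (12.70, -9.140). The perpendicularity gives SD at right angles to QS, so SD runs at -179.8°; with |SD| = 28.0, D = (-15.30, -9.238). ∠SDL = 45.0° gives DL at 45.20° from the x-axis; with |DL| = 24.5, L = (1.963, 8.146). ∠DLZ = 89.8° gives LZ at -45.00° from the x-axis; with |LZ| = 29.6, Z = (22.89, -12.78). Then |QZ| = |Z − Q| = 23.50.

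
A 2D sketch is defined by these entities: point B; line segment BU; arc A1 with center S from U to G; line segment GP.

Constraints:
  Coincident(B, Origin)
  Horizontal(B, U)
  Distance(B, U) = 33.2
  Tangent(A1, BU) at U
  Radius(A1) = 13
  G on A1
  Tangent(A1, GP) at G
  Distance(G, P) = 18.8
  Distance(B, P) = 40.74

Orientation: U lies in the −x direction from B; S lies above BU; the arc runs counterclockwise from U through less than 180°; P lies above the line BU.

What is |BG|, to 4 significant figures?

25.24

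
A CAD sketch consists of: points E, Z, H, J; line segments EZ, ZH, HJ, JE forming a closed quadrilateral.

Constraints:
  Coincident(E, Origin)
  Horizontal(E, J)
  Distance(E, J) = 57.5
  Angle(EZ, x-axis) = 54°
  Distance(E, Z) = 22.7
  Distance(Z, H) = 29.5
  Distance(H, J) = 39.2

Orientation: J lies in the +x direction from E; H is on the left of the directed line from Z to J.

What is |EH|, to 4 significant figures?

51.29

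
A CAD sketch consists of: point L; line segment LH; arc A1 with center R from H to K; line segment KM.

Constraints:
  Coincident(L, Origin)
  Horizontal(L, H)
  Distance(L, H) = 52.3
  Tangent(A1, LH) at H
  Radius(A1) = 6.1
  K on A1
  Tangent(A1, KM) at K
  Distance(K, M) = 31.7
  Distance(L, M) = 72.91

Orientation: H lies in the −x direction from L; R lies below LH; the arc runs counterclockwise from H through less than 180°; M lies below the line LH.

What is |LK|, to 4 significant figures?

58.56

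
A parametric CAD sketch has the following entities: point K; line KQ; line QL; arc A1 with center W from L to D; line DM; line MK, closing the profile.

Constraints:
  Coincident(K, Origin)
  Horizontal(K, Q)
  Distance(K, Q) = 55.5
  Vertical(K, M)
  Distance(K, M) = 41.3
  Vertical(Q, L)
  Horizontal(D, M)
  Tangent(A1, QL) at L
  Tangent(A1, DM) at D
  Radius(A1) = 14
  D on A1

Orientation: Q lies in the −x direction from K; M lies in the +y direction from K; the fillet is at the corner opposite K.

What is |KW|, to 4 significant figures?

49.67

K is at the origin; K and Q share the same y with |KQ| = 55.5 and Q on the −x side, so Q = (-55.50, 0.000). K and M share the same x with |KM| = 41.3 and M on the +y side, so M = (0.000, 41.30). The virtual corner opposite K is at (-55.50, 41.30). Tangency of A1 to QL means the radius WL is perpendicular to QL and the tangent condition forces WD to be normal to DM, with radius 14.0, so the center W sits 14.0 in from both sides at W = (-41.50, 27.30). Then |KW| = |W − K| = 49.67.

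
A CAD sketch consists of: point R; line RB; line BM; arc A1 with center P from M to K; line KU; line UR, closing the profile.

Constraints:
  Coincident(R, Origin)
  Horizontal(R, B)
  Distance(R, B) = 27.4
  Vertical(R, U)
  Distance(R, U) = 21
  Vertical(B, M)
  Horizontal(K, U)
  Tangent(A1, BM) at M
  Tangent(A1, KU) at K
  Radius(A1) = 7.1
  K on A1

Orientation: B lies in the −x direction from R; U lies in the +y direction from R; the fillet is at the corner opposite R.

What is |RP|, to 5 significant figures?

24.603

RU is vertical with |RU| = 21.0 and U on the +y side, so U = (0.0000, 21.000). The virtual corner opposite R is at (-27.400, 21.000). Tangency of A1 to BM means the radius PM is perpendicular to BM and A1 meets KU tangentially, so PK is at right angles to KU, with radius 7.1, so the center P sits 7.1 in from both sides at P = (-20.300, 13.900). Then |RP| = |P − R| = 24.603.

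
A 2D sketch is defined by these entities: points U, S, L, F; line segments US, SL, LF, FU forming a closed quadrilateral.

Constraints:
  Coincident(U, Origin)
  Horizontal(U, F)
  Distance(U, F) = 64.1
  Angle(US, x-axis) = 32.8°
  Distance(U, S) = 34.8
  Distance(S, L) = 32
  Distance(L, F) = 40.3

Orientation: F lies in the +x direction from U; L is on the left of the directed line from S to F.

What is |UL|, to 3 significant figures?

66.7

U is at the origin; U and F share the same y with |UF| = 64.1 and F in +x, so F = (64.1, 0). US runs at 32.8° with |US| = 34.8, so S = (29.3, 18.9). L is determined by |SL| = 32.0 and |LF| = 40.3 together: it lies at the intersection of circle(S, 32.0) and circle(F, 40.3). With |SF| = 39.6, the foot of the radical line on SF is 12.2 from S and the perpendicular offset is √(32.0² − 12.2²) = 29.6. Taking the left-of-SF solution: L = (54.1, 39.0).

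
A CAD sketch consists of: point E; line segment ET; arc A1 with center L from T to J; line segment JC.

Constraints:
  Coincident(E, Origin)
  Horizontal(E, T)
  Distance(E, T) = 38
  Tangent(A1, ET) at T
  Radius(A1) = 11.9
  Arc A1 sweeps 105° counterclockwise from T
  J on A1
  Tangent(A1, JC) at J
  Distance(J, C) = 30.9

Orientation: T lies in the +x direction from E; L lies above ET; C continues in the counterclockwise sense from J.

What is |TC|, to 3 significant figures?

45.0

On A1, T sits at bearing -90° from L; a 105° counterclockwise sweep puts J at bearing 15°, so J = L + 11.9·(cos 15°, sin 15°) = (49.5, 15.0). A1 meets JC tangentially, so LJ is at right angles to JC, so JC runs along (−sin 15°, cos 15°); with |JC| = 30.9, C = (41.5, 44.8). Then |TC| = |C − T| = 45.0.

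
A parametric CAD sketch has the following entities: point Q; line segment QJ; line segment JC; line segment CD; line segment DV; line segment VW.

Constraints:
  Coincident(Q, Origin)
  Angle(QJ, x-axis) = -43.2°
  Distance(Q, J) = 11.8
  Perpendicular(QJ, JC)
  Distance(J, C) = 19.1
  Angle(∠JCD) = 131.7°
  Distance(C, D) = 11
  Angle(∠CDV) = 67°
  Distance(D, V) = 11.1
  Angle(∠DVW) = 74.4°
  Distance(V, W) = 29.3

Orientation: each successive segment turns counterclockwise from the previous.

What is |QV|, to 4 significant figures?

15.90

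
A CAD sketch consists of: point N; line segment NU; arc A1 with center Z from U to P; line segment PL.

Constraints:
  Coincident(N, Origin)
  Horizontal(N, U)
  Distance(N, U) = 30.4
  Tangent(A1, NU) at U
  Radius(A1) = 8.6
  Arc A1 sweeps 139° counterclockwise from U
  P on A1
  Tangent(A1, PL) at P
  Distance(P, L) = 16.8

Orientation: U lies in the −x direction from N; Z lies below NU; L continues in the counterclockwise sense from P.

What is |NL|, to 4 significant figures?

35.04

On A1, U sits at bearing 90° from Z; a 139° counterclockwise sweep puts P at bearing 229°, so P = Z + 8.6·(cos 229°, sin 229°) = (-36.04, -15.09). A1 meets PL tangentially, so ZP is at right angles to PL, so PL runs along (−sin 229°, cos 229°); with |PL| = 16.8, L = (-23.36, -26.11). Then |NL| = |L − N| = 35.04.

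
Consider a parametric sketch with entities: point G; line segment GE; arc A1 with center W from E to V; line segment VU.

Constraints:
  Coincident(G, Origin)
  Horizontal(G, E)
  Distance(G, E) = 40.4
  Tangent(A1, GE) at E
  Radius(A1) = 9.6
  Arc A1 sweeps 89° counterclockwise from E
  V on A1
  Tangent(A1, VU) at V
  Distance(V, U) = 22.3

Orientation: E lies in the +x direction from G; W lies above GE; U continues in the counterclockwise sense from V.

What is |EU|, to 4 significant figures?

33.26

On A1, E sits at bearing -90° from W; an 89° counterclockwise sweep puts V at bearing -1°, so V = W + 9.6·(cos -1°, sin -1°) = (50.00, 9.432). Since A1 is tangent to VU there, WV ⟂ VU, so VU runs along (−sin -1°, cos -1°); with |VU| = 22.3, U = (50.39, 31.73). Then |EU| = |U − E| = 33.26.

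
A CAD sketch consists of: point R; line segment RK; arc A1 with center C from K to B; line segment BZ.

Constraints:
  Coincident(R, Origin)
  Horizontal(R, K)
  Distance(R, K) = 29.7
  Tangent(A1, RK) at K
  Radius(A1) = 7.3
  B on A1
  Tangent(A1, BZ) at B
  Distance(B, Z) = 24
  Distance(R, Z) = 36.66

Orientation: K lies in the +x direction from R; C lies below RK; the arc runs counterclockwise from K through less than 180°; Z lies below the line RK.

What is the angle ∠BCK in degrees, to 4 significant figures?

84.84°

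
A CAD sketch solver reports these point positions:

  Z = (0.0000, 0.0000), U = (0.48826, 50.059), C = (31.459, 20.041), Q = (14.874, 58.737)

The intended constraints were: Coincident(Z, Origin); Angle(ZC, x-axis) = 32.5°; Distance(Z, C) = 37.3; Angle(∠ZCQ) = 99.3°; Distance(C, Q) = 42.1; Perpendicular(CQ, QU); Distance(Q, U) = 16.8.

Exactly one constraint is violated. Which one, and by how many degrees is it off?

Perpendicular(CQ, QU) — off by 7.90°.

Z = (0.00, 0.00) ✓; ZC at 32.50° ✓; |ZC| = 37.30 ✓; ∠ZCQ = 99.30° ✓; |CQ| = 42.10 ✓; ∠(CQ, QU) = 97.90° ✗; |QU| = 16.80 ✓.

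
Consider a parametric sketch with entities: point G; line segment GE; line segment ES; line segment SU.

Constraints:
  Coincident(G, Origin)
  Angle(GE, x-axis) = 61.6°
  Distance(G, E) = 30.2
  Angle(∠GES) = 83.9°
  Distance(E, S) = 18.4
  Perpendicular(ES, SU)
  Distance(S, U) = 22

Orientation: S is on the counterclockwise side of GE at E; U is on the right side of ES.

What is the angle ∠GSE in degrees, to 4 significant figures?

63.17°

G is at the origin; GE runs at 61.6° with length 30.2, so E = 30.2·(cos 61.6°, sin 61.6°) = (14.36, 26.57). ∠GES = 83.9°, so ES runs at 61.6° + (180° − 83.9°) = 157.7° from the x-axis; with |ES| = 18.4, S = E + 18.4·(cos 157.7°, sin 157.7°) = (-2.660, 33.55). Then cos ∠GSE = SG·SE / (|SG||SE|), giving 63.17°.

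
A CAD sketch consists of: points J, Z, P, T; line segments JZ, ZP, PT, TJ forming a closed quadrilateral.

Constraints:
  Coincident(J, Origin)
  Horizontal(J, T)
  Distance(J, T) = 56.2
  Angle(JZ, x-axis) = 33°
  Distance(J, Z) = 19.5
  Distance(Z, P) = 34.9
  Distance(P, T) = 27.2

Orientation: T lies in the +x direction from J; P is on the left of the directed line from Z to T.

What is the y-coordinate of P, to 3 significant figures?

25.9

Checks: |ZP| = 34.90 ✓; |PT| = 27.20 ✓.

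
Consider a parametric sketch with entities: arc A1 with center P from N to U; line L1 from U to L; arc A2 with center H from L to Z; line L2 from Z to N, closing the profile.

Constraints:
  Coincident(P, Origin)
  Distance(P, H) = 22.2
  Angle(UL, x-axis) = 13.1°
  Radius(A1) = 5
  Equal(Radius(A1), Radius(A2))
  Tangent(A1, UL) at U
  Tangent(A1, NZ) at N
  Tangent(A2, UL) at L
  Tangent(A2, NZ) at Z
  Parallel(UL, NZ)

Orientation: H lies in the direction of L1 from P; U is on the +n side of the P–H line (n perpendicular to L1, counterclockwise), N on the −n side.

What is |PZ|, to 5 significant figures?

22.756

The slot axis is L1's direction at 13.1°, so u = (cos 13.1°, sin 13.1°) = (0.97398, 0.22665) and n = (−sin 13.1°, cos 13.1°) = (-0.22665, 0.97398). P is at the origin and H lies 22.2 along u from P, so H = 22.2·u = (21.622, 5.0317). Tangency of A1 to both parallel lines with radius 5.0 puts U and N at P ± 5.0·n: U = (-1.1333, 4.8699), N = (1.1333, -4.8699). Equal radii place L and Z the same way about H: L = H + 5.0·n = (20.489, 9.9015), Z = H − 5.0·n = (22.756, 0.16178). Then |PZ| = |Z − P| = 22.756.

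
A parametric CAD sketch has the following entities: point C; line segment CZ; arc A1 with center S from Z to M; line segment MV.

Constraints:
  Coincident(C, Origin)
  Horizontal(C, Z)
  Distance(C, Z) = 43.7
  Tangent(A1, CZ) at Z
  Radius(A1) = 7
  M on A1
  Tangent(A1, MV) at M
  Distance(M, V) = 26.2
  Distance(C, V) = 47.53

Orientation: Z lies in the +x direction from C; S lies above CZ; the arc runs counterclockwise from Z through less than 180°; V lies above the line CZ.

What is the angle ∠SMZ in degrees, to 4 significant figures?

27.75°

Checks: |SM| = 7.000 ✓; ∠(SM, MV) = 90.00° ✓; |MV| = 26.20 ✓; |CV| = 47.53 ✓.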